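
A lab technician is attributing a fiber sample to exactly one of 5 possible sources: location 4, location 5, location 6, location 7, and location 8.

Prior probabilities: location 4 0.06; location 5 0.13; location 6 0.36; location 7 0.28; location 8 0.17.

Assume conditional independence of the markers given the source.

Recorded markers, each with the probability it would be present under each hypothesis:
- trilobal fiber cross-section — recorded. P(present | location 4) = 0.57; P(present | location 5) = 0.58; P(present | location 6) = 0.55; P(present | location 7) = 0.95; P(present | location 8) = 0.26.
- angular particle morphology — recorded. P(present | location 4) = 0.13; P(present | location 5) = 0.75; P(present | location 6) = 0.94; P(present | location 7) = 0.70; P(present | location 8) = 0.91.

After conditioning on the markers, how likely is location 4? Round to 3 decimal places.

0.009

By Bayes' rule with conditional independence, the unnormalized weight for each hypothesis is prior × ∏ likelihoods:
  location 4: 0.06 × 0.57 × 0.13 = 0.004446
  location 5: 0.13 × 0.58 × 0.75 = 0.05655
  location 6: 0.36 × 0.55 × 0.94 = 0.18612
  location 7: 0.28 × 0.95 × 0.70 = 0.1862
  location 8: 0.17 × 0.26 × 0.91 = 0.040222
The unnormalized weights sum to 0.47354.
P(location 4 | evidence) = 0.004446 / 0.47354 ≈ 0.009.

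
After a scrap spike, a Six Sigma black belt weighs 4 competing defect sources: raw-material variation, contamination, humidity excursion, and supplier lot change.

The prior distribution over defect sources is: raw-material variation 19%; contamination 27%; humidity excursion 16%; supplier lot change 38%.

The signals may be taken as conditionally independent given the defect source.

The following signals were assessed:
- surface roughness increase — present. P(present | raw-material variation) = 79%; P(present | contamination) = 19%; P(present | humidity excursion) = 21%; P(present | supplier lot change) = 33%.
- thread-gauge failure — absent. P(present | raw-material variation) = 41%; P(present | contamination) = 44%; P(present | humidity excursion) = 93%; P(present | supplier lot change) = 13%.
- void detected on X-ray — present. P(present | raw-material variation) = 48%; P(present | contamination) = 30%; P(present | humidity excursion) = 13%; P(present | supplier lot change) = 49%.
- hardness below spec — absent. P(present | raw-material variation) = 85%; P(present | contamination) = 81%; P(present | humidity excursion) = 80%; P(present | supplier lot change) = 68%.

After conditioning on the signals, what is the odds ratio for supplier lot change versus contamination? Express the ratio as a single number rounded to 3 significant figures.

The normalizing constant cancels in an odds ratio, so compute prior × likelihood for the two hypotheses only (using 1 − P(present | H) for each absent signal):
  supplier lot change: 0.38 × 0.33 × (1 − 0.13) × 0.49 × (1 − 0.68) = 0.017107
  contamination: 0.27 × 0.19 × (1 − 0.44) × 0.30 × (1 − 0.81) = 0.0016375
Posterior odds = 0.017107 / 0.0016375 ≈ 10.4.

10.4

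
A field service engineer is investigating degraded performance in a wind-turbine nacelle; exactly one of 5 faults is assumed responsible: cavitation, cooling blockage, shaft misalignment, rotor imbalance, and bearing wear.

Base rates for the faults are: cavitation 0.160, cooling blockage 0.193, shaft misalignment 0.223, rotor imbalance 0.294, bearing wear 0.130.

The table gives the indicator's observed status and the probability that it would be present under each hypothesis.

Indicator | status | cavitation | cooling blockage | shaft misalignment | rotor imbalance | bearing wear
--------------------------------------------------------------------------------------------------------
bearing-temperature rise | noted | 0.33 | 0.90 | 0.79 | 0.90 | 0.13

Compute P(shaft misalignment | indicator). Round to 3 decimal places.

0.257

Multiply each prior by the likelihood of the indicator:
  cavitation: 0.160 × 0.33 = 0.0528
  cooling blockage: 0.193 × 0.90 = 0.1737
  shaft misalignment: 0.223 × 0.79 = 0.17617
  rotor imbalance: 0.294 × 0.90 = 0.2646
  bearing wear: 0.130 × 0.13 = 0.0169
Normalizing constant Z = 0.0528 + 0.1737 + 0.17617 + 0.2646 + 0.0169 = 0.68417.
P(shaft misalignment | evidence) = 0.17617 / 0.68417 ≈ 0.257.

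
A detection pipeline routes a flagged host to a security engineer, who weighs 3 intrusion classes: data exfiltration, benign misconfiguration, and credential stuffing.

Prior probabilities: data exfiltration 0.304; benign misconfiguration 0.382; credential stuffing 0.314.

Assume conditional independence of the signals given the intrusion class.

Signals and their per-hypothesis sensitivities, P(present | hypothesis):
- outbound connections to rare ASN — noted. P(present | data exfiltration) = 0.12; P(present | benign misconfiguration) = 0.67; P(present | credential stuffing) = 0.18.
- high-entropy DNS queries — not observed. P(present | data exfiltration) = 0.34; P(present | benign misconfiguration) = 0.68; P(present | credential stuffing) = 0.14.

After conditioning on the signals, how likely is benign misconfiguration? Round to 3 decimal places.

Multiply each prior by the joint likelihood of the signal pattern (using 1 − P(present | H) for each absent signal):
  data exfiltration: 0.304 × 0.12 × (1 − 0.34) = 0.024077
  benign misconfiguration: 0.382 × 0.67 × (1 − 0.68) = 0.081901
  credential stuffing: 0.314 × 0.18 × (1 − 0.14) = 0.048607
The unnormalized weights sum to 0.15458.
P(benign misconfiguration | evidence) = 0.081901 / 0.15458 ≈ 0.530.

0.530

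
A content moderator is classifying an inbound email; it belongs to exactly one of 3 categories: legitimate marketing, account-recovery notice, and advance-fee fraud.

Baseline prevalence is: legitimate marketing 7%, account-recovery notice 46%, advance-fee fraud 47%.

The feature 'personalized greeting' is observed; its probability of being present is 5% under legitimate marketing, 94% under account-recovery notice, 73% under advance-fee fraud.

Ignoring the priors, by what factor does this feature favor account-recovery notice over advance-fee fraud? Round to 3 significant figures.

1.29

The Bayes factor is the ratio of the two likelihoods.
  account-recovery notice: 0.94
  advance-fee fraud: 0.73
Bayes factor = 0.94 / 0.73 ≈ 1.29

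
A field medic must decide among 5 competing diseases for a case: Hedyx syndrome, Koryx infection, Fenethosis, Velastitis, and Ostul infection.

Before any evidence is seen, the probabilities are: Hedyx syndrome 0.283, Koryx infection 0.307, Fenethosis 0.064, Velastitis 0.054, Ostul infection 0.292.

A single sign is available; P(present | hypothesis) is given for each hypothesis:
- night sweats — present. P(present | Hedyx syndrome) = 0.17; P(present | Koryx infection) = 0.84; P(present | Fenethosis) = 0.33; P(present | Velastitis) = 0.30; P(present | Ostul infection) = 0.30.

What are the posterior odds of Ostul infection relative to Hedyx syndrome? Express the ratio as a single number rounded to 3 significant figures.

Posterior odds equal prior odds times the likelihood ratio; only the two competing hypotheses matter.
  Ostul infection: 0.292 × 0.30 = 0.0876
  Hedyx syndrome: 0.283 × 0.17 = 0.04811
Posterior odds = 0.0876 / 0.04811 ≈ 1.82.

1.82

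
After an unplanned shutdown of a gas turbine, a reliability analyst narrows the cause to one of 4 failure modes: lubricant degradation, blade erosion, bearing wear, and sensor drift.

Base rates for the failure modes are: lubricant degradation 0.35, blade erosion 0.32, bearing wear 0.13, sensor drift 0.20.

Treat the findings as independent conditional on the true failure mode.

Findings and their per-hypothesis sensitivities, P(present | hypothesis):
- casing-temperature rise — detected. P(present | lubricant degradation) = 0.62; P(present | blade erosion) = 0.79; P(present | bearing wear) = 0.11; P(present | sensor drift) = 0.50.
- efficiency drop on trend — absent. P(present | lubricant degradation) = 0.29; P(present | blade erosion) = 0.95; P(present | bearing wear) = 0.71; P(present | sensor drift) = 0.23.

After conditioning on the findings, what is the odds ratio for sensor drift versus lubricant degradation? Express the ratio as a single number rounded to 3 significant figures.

0.500

Posterior odds equal prior odds times the likelihood ratio; only the two competing hypotheses matter (using 1 − P(present | H) for each absent finding).
  sensor drift: 0.20 × 0.50 × (1 − 0.23) = 0.077
  lubricant degradation: 0.35 × 0.62 × (1 − 0.29) = 0.15407
Odds(sensor drift : lubricant degradation) = 0.077 / 0.15407 ≈ 0.500.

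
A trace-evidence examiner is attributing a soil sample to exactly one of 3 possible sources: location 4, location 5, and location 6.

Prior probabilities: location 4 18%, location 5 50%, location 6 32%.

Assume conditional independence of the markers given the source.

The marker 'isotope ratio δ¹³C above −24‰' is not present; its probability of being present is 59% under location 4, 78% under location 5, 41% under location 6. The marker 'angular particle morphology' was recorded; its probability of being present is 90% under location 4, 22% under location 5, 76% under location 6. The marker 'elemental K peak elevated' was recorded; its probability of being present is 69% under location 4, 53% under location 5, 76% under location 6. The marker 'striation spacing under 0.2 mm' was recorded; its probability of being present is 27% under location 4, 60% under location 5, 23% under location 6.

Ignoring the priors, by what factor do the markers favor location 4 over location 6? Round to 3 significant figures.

Take the product of per-marker likelihoods under each hypothesis (using 1 − P(present | H) for each absent marker), then divide.
  location 4: (1 − 0.59) × 0.90 × 0.69 × 0.27 = 0.068745
  location 6: (1 − 0.41) × 0.76 × 0.76 × 0.23 = 0.07838
Bayes factor = 0.068745 / 0.07838 ≈ 0.877

0.877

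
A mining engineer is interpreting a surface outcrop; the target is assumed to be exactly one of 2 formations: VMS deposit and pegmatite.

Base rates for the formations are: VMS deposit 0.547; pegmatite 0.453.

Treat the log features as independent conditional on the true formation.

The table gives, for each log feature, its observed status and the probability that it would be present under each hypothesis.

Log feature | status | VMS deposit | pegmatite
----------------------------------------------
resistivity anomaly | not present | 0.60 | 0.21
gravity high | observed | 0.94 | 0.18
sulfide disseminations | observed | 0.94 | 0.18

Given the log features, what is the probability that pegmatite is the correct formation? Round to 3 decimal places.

0.057

For each hypothesis, the unnormalized posterior weight is prior × product of the log feature likelihoods (using 1 − P(present | H) for each absent log feature):
  VMS deposit: 0.547 × (1 − 0.60) × 0.94 × 0.94 = 0.19333
  pegmatite: 0.453 × (1 − 0.21) × 0.18 × 0.18 = 0.011595
The unnormalized weights sum to 0.20493.
P(pegmatite | evidence) = 0.011595 / 0.20493 ≈ 0.057.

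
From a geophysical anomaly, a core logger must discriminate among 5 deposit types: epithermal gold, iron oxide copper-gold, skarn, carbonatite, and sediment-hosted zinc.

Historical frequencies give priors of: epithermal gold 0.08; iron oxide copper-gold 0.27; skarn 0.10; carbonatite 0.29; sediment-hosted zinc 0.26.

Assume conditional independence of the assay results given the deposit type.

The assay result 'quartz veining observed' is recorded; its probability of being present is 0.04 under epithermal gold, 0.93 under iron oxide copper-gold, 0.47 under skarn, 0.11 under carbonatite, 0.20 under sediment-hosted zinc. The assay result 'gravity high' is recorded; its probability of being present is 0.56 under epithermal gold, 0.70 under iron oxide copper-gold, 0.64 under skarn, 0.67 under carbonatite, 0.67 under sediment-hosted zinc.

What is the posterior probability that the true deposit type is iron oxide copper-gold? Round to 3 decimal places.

Multiply each prior by the joint likelihood of the assay result pattern:
  epithermal gold: 0.08 × 0.04 × 0.56 = 0.001792
  iron oxide copper-gold: 0.27 × 0.93 × 0.70 = 0.17577
  skarn: 0.10 × 0.47 × 0.64 = 0.03008
  carbonatite: 0.29 × 0.11 × 0.67 = 0.021373
  sediment-hosted zinc: 0.26 × 0.20 × 0.67 = 0.03484
Normalizing constant Z = 0.001792 + 0.17577 + 0.03008 + 0.021373 + 0.03484 = 0.26386.
P(iron oxide copper-gold | evidence) = 0.17577 / 0.26386 ≈ 0.666.

0.666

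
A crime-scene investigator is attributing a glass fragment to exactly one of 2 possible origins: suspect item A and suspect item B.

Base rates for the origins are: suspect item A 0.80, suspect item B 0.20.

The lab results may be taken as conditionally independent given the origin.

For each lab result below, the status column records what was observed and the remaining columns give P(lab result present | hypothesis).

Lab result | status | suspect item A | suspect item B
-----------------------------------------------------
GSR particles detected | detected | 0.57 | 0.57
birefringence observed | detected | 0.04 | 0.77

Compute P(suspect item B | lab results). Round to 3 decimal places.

0.828

For each hypothesis, the unnormalized posterior weight is prior × product of the lab result likelihoods:
  suspect item A: 0.80 × 0.57 × 0.04 = 0.01824
  suspect item B: 0.20 × 0.57 × 0.77 = 0.08778
Normalizing constant Z = 0.01824 + 0.08778 = 0.10602.
P(suspect item B | evidence) = 0.08778 / 0.10602 ≈ 0.828.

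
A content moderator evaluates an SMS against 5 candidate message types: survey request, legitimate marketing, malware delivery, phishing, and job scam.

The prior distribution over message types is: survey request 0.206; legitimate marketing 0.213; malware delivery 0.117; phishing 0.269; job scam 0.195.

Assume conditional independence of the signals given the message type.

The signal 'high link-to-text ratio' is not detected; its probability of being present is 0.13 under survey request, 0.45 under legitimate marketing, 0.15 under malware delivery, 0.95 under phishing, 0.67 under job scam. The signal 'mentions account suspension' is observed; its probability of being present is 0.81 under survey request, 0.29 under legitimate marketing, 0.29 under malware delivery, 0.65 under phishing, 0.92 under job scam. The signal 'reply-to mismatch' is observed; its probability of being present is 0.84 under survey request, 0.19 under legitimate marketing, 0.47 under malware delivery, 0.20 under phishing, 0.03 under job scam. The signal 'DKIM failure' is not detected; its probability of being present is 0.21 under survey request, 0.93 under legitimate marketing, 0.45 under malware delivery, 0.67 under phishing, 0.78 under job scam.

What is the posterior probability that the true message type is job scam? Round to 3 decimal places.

0.004

By Bayes' rule with conditional independence, the unnormalized weight for each hypothesis is prior × ∏ likelihoods (using 1 − P(present | H) for each absent signal):
  survey request: 0.206 × (1 − 0.13) × 0.81 × 0.84 × (1 − 0.21) = 0.096334
  legitimate marketing: 0.213 × (1 − 0.45) × 0.29 × 0.19 × (1 − 0.93) = 0.00045185
  malware delivery: 0.117 × (1 − 0.15) × 0.29 × 0.47 × (1 − 0.45) = 0.0074553
  phishing: 0.269 × (1 − 0.95) × 0.65 × 0.20 × (1 − 0.67) = 0.00057701
  job scam: 0.195 × (1 − 0.67) × 0.92 × 0.03 × (1 − 0.78) = 0.00039073
Marginal likelihood of the evidence = 0.10521.
P(job scam | evidence) = 0.00039073 / 0.10521 ≈ 0.004.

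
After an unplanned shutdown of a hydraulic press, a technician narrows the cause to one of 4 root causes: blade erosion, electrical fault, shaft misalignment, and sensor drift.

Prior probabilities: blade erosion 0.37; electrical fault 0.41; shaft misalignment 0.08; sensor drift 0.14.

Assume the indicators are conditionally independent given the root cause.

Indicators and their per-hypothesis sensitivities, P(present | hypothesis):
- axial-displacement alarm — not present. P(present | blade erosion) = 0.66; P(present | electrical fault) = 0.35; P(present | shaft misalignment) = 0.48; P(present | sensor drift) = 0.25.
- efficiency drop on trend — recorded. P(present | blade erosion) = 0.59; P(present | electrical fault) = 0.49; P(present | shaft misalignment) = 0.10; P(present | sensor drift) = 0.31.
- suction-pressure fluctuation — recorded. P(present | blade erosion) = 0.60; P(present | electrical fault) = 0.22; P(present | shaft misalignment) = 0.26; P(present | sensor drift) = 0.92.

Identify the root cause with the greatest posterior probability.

blade erosion

By Bayes' rule with conditional independence, the unnormalized weight for each hypothesis is prior × ∏ likelihoods (using 1 − P(present | H) for each absent indicator):
  blade erosion: 0.37 × (1 − 0.66) × 0.59 × 0.60 = 0.044533
  electrical fault: 0.41 × (1 − 0.35) × 0.49 × 0.22 = 0.028729
  shaft misalignment: 0.08 × (1 − 0.48) × 0.10 × 0.26 = 0.0010816
  sensor drift: 0.14 × (1 − 0.25) × 0.31 × 0.92 = 0.029946
Marginal likelihood of the evidence = 0.10429.
P(blade erosion | evidence) ≈ 0.044533 / 0.10429 ≈ 0.427
P(electrical fault | evidence) ≈ 0.028729 / 0.10429 ≈ 0.275
P(shaft misalignment | evidence) ≈ 0.0010816 / 0.10429 ≈ 0.010
P(sensor drift | evidence) ≈ 0.029946 / 0.10429 ≈ 0.287
The largest is 0.427, so blade erosion is most probable.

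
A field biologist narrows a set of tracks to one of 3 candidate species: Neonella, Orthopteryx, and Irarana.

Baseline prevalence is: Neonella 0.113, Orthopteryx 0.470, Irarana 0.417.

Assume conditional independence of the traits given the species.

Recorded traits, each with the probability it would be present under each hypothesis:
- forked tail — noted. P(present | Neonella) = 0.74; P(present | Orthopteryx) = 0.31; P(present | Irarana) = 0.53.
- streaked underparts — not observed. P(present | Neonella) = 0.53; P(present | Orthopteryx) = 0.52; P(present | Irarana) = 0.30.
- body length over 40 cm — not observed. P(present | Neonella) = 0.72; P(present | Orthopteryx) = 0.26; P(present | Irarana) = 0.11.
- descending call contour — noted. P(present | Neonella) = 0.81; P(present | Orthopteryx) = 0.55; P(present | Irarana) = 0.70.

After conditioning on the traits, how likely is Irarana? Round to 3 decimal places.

For each hypothesis, the unnormalized posterior weight is prior × product of the trait likelihoods (using 1 − P(present | H) for each absent trait):
  Neonella: 0.113 × 0.74 × (1 − 0.53) × (1 − 0.72) × 0.81 = 0.0089136
  Orthopteryx: 0.470 × 0.31 × (1 − 0.52) × (1 − 0.26) × 0.55 = 0.028464
  Irarana: 0.417 × 0.53 × (1 − 0.30) × (1 − 0.11) × 0.70 = 0.096382
Normalizing constant Z = 0.0089136 + 0.028464 + 0.096382 = 0.13376.
P(Irarana | evidence) = 0.096382 / 0.13376 ≈ 0.721.

0.721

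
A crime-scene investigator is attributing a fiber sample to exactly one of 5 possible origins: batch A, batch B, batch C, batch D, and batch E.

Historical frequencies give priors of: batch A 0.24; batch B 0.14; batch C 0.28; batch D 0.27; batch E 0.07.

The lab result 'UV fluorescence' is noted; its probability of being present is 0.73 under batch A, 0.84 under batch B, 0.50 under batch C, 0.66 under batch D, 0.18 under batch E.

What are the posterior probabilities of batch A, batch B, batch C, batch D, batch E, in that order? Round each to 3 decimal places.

For each hypothesis, the unnormalized posterior weight is prior × likelihood:
  batch A: 0.24 × 0.73 = 0.1752
  batch B: 0.14 × 0.84 = 0.1176
  batch C: 0.28 × 0.50 = 0.14
  batch D: 0.27 × 0.66 = 0.1782
  batch E: 0.07 × 0.18 = 0.0126
The unnormalized weights sum to 0.6236.
P(batch A | evidence) = 0.1752 / 0.6236 ≈ 0.281
P(batch B | evidence) = 0.1176 / 0.6236 ≈ 0.189
P(batch C | evidence) = 0.14 / 0.6236 ≈ 0.225
P(batch D | evidence) = 0.1782 / 0.6236 ≈ 0.286
P(batch E | evidence) = 0.0126 / 0.6236 ≈ 0.020

0.281, 0.189, 0.225, 0.286, 0.020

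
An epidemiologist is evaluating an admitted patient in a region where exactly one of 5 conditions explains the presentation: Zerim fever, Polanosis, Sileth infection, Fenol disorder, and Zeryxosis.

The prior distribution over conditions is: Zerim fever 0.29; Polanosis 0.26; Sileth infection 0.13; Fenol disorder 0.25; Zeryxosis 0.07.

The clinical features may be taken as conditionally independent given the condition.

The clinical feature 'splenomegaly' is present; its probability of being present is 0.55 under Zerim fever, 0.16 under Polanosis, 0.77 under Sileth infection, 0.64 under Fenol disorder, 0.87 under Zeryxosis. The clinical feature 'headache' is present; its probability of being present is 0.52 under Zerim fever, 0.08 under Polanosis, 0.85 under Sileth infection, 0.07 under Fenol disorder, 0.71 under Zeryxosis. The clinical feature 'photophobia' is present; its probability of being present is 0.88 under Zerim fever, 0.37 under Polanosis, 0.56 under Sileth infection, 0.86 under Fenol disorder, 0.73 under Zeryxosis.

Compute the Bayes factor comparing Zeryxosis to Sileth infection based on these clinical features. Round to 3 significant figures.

1.23

Joint likelihood of the clinical feature pattern under each hypothesis:
  Zeryxosis: 0.87 × 0.71 × 0.73 = 0.45092
  Sileth infection: 0.77 × 0.85 × 0.56 = 0.36652
Bayes factor = 0.45092 / 0.36652 ≈ 1.23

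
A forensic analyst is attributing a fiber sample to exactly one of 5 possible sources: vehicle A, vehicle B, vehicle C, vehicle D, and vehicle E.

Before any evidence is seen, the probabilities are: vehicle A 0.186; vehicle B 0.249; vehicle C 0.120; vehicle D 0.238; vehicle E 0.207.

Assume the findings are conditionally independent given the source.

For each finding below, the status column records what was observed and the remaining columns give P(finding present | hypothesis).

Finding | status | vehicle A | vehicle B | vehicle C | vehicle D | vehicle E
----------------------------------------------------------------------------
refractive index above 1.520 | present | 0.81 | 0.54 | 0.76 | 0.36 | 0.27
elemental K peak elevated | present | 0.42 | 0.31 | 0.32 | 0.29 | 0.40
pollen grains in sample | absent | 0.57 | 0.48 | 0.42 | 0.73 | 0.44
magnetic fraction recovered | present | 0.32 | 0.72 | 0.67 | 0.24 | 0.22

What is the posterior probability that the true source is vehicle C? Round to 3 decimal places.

For each hypothesis, the unnormalized posterior weight is prior × product of the finding likelihoods (using 1 − P(present | H) for each absent finding):
  vehicle A: 0.186 × 0.81 × 0.42 × (1 − 0.57) × 0.32 = 0.0087069
  vehicle B: 0.249 × 0.54 × 0.31 × (1 − 0.48) × 0.72 = 0.015606
  vehicle C: 0.120 × 0.76 × 0.32 × (1 − 0.42) × 0.67 = 0.011341
  vehicle D: 0.238 × 0.36 × 0.29 × (1 − 0.73) × 0.24 = 0.0016101
  vehicle E: 0.207 × 0.27 × 0.40 × (1 − 0.44) × 0.22 = 0.0027543
Normalizing constant Z = 0.0087069 + 0.015606 + 0.011341 + 0.0016101 + 0.0027543 = 0.040018.
P(vehicle C | evidence) = 0.011341 / 0.040018 ≈ 0.283.

0.283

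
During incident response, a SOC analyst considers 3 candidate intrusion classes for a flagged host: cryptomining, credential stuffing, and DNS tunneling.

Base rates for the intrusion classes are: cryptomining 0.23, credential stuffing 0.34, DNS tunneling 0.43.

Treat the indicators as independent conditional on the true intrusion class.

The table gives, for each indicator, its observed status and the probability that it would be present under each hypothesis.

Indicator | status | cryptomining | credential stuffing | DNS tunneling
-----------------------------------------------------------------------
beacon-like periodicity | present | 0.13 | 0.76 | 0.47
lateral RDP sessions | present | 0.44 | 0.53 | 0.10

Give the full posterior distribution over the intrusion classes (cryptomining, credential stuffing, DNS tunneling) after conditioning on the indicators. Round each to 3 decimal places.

Multiply each prior by the joint likelihood of the indicator pattern:
  cryptomining: 0.23 × 0.13 × 0.44 = 0.013156
  credential stuffing: 0.34 × 0.76 × 0.53 = 0.13695
  DNS tunneling: 0.43 × 0.47 × 0.10 = 0.02021
The unnormalized weights sum to 0.17032.
P(cryptomining | evidence) = 0.013156 / 0.17032 ≈ 0.077
P(credential stuffing | evidence) = 0.13695 / 0.17032 ≈ 0.804
P(DNS tunneling | evidence) = 0.02021 / 0.17032 ≈ 0.119

0.077, 0.804, 0.119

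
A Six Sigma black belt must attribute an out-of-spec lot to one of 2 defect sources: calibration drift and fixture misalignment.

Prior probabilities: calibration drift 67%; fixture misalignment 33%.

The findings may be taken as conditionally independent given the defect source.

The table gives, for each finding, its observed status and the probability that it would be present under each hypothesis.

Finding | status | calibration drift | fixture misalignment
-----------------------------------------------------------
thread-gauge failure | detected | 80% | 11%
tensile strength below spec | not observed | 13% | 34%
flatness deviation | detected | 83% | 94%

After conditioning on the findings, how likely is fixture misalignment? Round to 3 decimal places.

Multiply each prior by the joint likelihood of the evidence pattern (using 1 − P(present | H) for each absent finding):
  calibration drift: 0.67 × 0.80 × (1 − 0.13) × 0.83 = 0.38705
  fixture misalignment: 0.33 × 0.11 × (1 − 0.34) × 0.94 = 0.022521
The unnormalized weights sum to 0.40957.
P(fixture misalignment | evidence) = 0.022521 / 0.40957 ≈ 0.055.

0.055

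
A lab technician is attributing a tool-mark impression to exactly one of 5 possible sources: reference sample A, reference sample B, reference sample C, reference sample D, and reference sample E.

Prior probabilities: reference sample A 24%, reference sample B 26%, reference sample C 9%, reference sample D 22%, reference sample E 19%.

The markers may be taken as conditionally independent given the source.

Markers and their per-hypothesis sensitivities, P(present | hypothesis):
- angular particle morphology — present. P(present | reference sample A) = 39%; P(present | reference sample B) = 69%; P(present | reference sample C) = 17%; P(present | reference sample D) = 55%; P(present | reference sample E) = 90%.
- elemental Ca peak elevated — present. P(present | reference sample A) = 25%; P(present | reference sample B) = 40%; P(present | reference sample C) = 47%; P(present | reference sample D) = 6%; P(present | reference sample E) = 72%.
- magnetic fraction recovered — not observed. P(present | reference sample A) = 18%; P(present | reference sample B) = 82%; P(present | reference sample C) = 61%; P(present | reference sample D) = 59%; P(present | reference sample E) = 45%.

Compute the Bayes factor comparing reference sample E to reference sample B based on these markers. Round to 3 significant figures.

The Bayes factor is the ratio of the joint likelihoods of the marker pattern under the two hypotheses (using 1 − P(present | H) for each absent marker).
  reference sample E: 0.90 × 0.72 × (1 − 0.45) = 0.3564
  reference sample B: 0.69 × 0.40 × (1 − 0.82) = 0.04968
Bayes factor = 0.3564 / 0.04968 ≈ 7.17

7.17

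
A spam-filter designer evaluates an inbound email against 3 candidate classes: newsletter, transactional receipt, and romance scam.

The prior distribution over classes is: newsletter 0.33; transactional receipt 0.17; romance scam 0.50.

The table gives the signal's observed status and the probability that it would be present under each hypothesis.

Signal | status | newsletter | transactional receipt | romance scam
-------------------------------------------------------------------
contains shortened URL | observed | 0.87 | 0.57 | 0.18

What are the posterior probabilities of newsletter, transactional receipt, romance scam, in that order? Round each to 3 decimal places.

0.606, 0.204, 0.190

For each hypothesis, the unnormalized posterior weight is prior × likelihood:
  newsletter: 0.33 × 0.87 = 0.2871
  transactional receipt: 0.17 × 0.57 = 0.0969
  romance scam: 0.50 × 0.18 = 0.09
Normalizing constant Z = 0.2871 + 0.0969 + 0.09 = 0.474.
P(newsletter | evidence) = 0.2871 / 0.474 ≈ 0.606
P(transactional receipt | evidence) = 0.0969 / 0.474 ≈ 0.204
P(romance scam | evidence) = 0.09 / 0.474 ≈ 0.190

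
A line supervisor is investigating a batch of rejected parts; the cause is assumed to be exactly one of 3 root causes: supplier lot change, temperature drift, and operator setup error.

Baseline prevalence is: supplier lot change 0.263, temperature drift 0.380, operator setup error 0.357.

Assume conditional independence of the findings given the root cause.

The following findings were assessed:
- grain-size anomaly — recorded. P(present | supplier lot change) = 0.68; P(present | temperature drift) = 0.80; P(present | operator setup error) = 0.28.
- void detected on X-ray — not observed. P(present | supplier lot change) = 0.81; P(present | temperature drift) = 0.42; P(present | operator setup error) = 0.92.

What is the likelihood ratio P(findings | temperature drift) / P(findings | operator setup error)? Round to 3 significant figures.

20.7

Joint likelihood of the evidence pattern under each hypothesis (using 1 − P(present | H) for each absent finding):
  temperature drift: 0.80 × (1 − 0.42) = 0.464
  operator setup error: 0.28 × (1 − 0.92) = 0.0224
Bayes factor = 0.464 / 0.0224 ≈ 20.7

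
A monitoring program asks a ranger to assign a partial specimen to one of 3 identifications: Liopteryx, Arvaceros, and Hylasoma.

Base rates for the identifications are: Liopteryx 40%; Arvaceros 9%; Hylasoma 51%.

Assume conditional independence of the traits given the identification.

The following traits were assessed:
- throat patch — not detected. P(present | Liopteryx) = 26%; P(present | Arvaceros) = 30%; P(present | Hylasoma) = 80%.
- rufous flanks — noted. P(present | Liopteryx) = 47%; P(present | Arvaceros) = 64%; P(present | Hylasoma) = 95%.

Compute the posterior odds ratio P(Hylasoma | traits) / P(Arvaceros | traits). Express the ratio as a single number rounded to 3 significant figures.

The normalizing constant cancels in an odds ratio, so compute prior × likelihood for the two hypotheses only (using 1 − P(present | H) for each absent trait):
  Hylasoma: 0.51 × (1 − 0.80) × 0.95 = 0.0969
  Arvaceros: 0.09 × (1 − 0.30) × 0.64 = 0.04032
Odds(Hylasoma : Arvaceros) = 0.0969 / 0.04032 ≈ 2.40.

2.40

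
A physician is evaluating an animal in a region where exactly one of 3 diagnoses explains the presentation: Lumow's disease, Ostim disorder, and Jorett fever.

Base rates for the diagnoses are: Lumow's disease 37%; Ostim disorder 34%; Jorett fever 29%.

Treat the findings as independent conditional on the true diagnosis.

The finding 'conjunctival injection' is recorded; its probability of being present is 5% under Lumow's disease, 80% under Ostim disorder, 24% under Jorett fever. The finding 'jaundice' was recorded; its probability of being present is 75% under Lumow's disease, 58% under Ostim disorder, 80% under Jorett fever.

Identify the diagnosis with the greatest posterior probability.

By Bayes' rule with conditional independence, the unnormalized weight for each hypothesis is prior × ∏ likelihoods:
  Lumow's disease: 0.37 × 0.05 × 0.75 = 0.013875
  Ostim disorder: 0.34 × 0.80 × 0.58 = 0.15776
  Jorett fever: 0.29 × 0.24 × 0.80 = 0.05568
Normalizing constant Z = 0.013875 + 0.15776 + 0.05568 = 0.22732.
P(Lumow's disease | evidence) ≈ 0.013875 / 0.22732 ≈ 0.061
P(Ostim disorder | evidence) ≈ 0.15776 / 0.22732 ≈ 0.694
P(Jorett fever | evidence) ≈ 0.05568 / 0.22732 ≈ 0.245
The largest is 0.694, so Ostim disorder is most probable.

Ostim disorder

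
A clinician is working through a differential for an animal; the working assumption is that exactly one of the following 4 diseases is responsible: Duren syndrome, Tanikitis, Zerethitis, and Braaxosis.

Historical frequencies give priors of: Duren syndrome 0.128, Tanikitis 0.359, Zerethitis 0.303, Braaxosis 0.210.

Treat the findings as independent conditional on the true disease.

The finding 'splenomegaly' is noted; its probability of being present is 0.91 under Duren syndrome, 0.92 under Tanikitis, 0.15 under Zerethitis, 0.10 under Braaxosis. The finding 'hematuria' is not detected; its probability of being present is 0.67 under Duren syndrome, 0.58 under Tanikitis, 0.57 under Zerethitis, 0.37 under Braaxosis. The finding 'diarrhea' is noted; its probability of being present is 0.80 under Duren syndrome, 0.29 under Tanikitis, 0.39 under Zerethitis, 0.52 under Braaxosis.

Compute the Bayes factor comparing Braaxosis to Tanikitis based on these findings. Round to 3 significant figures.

0.292

Joint likelihood of the evidence pattern under each hypothesis (using 1 − P(present | H) for each absent finding):
  Braaxosis: 0.10 × (1 − 0.37) × 0.52 = 0.03276
  Tanikitis: 0.92 × (1 − 0.58) × 0.29 = 0.11206
Bayes factor = 0.03276 / 0.11206 ≈ 0.292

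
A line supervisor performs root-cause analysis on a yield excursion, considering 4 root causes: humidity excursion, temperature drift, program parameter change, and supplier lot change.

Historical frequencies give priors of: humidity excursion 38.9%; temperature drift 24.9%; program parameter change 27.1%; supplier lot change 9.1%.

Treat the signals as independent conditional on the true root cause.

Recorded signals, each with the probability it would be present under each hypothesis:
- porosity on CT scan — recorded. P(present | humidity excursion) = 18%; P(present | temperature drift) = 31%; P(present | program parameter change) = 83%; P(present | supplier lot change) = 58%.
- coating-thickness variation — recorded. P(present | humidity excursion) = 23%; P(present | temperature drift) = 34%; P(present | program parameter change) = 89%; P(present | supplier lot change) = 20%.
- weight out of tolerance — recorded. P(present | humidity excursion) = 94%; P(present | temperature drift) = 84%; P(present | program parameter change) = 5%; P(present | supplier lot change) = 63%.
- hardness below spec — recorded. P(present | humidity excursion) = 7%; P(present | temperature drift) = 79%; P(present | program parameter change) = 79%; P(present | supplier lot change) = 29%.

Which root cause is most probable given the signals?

Multiply each prior by the joint likelihood of the signal pattern:
  humidity excursion: 0.389 × 0.18 × 0.23 × 0.94 × 0.07 = 0.0010597
  temperature drift: 0.249 × 0.31 × 0.34 × 0.84 × 0.79 = 0.017416
  program parameter change: 0.271 × 0.83 × 0.89 × 0.05 × 0.79 = 0.0079074
  supplier lot change: 0.091 × 0.58 × 0.20 × 0.63 × 0.29 = 0.0019286
The unnormalized weights sum to 0.028312.
P(humidity excursion | evidence) ≈ 0.0010597 / 0.028312 ≈ 0.037
P(temperature drift | evidence) ≈ 0.017416 / 0.028312 ≈ 0.615
P(program parameter change | evidence) ≈ 0.0079074 / 0.028312 ≈ 0.279
P(supplier lot change | evidence) ≈ 0.0019286 / 0.028312 ≈ 0.068
The largest is 0.615, so temperature drift is most probable.

temperature drift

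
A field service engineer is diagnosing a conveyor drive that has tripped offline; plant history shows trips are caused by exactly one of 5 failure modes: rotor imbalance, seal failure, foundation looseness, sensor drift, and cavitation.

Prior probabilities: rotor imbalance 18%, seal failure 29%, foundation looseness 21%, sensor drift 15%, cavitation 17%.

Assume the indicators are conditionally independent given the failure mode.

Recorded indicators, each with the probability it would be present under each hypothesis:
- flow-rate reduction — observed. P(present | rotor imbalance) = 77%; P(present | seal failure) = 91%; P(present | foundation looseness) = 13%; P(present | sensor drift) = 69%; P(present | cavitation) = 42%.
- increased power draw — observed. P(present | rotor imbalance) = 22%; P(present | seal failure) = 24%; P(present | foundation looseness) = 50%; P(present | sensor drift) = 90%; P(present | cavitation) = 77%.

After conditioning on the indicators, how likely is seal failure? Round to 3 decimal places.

0.248

For each hypothesis, the unnormalized posterior weight is prior × product of the indicator likelihoods:
  rotor imbalance: 0.18 × 0.77 × 0.22 = 0.030492
  seal failure: 0.29 × 0.91 × 0.24 = 0.063336
  foundation looseness: 0.21 × 0.13 × 0.50 = 0.01365
  sensor drift: 0.15 × 0.69 × 0.90 = 0.09315
  cavitation: 0.17 × 0.42 × 0.77 = 0.054978
The unnormalized weights sum to 0.25561.
P(seal failure | evidence) = 0.063336 / 0.25561 ≈ 0.248.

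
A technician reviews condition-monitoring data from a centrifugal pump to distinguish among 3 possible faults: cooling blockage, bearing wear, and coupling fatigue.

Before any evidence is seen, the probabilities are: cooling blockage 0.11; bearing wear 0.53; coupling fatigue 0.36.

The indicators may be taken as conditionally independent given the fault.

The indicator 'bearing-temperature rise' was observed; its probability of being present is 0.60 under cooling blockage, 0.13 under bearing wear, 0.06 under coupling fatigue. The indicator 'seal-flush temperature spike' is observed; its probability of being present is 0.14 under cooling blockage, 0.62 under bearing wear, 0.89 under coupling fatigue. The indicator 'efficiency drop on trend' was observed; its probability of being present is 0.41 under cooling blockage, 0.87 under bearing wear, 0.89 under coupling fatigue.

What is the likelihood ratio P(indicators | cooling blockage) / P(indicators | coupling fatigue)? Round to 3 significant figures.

Take the product of per-indicator likelihoods under each hypothesis, then divide.
  cooling blockage: 0.60 × 0.14 × 0.41 = 0.03444
  coupling fatigue: 0.06 × 0.89 × 0.89 = 0.047526
Bayes factor = 0.03444 / 0.047526 ≈ 0.725

0.725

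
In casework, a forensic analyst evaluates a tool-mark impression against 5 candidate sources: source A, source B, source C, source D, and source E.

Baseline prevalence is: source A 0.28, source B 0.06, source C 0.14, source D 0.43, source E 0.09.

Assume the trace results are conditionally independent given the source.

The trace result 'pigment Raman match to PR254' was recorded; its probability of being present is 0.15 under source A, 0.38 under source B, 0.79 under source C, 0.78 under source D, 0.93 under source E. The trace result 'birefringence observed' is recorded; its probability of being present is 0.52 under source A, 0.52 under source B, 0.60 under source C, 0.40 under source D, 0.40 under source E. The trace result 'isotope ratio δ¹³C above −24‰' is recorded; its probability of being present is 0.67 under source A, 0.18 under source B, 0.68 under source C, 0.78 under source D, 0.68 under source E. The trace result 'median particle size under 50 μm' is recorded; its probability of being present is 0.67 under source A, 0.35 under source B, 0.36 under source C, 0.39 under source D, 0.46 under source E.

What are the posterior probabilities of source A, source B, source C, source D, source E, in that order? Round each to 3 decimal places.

0.126, 0.010, 0.208, 0.523, 0.134

Multiply each prior by the joint likelihood of the trace result pattern:
  source A: 0.28 × 0.15 × 0.52 × 0.67 × 0.67 = 0.009804
  source B: 0.06 × 0.38 × 0.52 × 0.18 × 0.35 = 0.00074693
  source C: 0.14 × 0.79 × 0.60 × 0.68 × 0.36 = 0.016245
  source D: 0.43 × 0.78 × 0.40 × 0.78 × 0.39 = 0.040811
  source E: 0.09 × 0.93 × 0.40 × 0.68 × 0.46 = 0.010473
The unnormalized weights sum to 0.07808.
P(source A | evidence) = 0.009804 / 0.07808 ≈ 0.126
P(source B | evidence) = 0.00074693 / 0.07808 ≈ 0.010
P(source C | evidence) = 0.016245 / 0.07808 ≈ 0.208
P(source D | evidence) = 0.040811 / 0.07808 ≈ 0.523
P(source E | evidence) = 0.010473 / 0.07808 ≈ 0.134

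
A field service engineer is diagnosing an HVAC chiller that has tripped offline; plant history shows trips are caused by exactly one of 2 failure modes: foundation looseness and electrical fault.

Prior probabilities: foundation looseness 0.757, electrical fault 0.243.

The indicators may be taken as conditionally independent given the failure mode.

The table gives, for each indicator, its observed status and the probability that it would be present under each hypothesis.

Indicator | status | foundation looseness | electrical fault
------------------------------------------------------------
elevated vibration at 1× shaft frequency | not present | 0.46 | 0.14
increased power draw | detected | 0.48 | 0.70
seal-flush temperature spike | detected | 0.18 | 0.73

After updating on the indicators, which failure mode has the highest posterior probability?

electrical fault

Multiply each prior by the joint likelihood of the indicator pattern (using 1 − P(present | H) for each absent indicator):
  foundation looseness: 0.757 × (1 − 0.46) × 0.48 × 0.18 = 0.035319
  electrical fault: 0.243 × (1 − 0.14) × 0.70 × 0.73 = 0.10679
The unnormalized weights sum to 0.14211.
P(foundation looseness | evidence) ≈ 0.035319 / 0.14211 ≈ 0.249
P(electrical fault | evidence) ≈ 0.10679 / 0.14211 ≈ 0.751
The largest is 0.751, so electrical fault is most probable.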